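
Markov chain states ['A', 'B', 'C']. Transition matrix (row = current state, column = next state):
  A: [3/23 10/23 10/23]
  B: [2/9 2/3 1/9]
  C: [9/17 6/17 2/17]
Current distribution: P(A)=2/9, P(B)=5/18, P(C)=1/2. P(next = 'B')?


P(next=B) = Σᵢ P(now=i)×P(i→B)
= 2/9×10/23 + 5/18×2/3 + 1/2×6/17
= 20/207 + 5/27 + 3/17 = 4838/10557

P = 4838/10557 ≈ 0.4583


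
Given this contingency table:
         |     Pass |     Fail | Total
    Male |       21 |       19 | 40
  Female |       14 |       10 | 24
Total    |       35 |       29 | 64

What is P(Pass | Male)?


P(Pass | Male) = 21/(21+19) = 21/40

P(Pass|Male) = 21/40 ≈ 52.50%


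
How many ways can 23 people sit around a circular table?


Circular arrangements of 23 distinct objects: fix one position to break rotational symmetry.
(n-1)! = 22! = 1124000727777607680000

1124000727777607680000


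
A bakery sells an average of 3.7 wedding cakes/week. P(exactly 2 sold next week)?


Poisson(λ=3.7): P(X=2) = e^(-λ)×λ^k/k!
= e^(-3.7) × 3.7^2 / 2!
≈ 0.02472352647 × 13.69 / 2 ≈ 0.169233

P(X=2) ≈ 0.169233 ≈ 16.92%


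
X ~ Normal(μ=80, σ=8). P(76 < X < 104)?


z₁=(76-80)/8=-0.5, z₂=(104-80)/8=3.0
P = Φ(3.0) - Φ(-0.5) = 0.998650 - 0.308538 = 0.690112 ≈ 0.6901

P(76 < X < 104) ≈ 0.6901


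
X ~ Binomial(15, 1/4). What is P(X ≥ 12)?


P(X ≥ 12) = Σ P(X=i) for i=12..15
P(X=12) = 12285/1073741824
P(X=13) = 945/1073741824
P(X=14) = 45/1073741824
P(X=15) = 1/1073741824
Sum = 3319/268435456

P(X ≥ 12) = 3319/268435456 ≈ 0.00%


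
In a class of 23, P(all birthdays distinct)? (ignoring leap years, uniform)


P(all different) = Π(365-i)/365 for i=0..22
= (365/365)×(364/365)×...×(343/365)
= 0.492703

P ≈ 0.4927 ≈ 49.27%


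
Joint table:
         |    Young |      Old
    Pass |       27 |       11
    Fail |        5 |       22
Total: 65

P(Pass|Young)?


P(Pass|Young) = 27/(27+5) = 27/32

P = 27/32 ≈ 84.38%


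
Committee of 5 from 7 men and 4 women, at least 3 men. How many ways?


Count by #men:
  3M,2W: C(7,3)×C(4,2)=210
  4M,1W: C(7,4)×C(4,1)=140
  5M,0W: C(7,5)×C(4,0)=21
Total = 371

371


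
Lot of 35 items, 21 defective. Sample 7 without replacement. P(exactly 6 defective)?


Hypergeometric: C(21,6)×C(14,1)/C(35,7)
= 54264×14/6724520 = 5586/49445

P(X=6) = 5586/49445 ≈ 11.30%


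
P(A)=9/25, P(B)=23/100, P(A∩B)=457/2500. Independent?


P(A)×P(B) = 207/2500
P(A∩B) = 457/2500
Not equal → NOT independent

No, not independent


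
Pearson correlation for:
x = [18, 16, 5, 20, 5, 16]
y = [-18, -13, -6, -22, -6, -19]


n=6, Σx=80, Σy=-84, Σxy=-1336, Σx²=1286, Σy²=1410
r = (6×(-1336) - 80×(-84))/√((6×1286 - 80²)(6×1410 - (-84)²))
= -1296/√(1316×1404) = -1296/√1847664 ≈ -1296/1359.2880 ≈ -0.9534

r ≈ -0.9534


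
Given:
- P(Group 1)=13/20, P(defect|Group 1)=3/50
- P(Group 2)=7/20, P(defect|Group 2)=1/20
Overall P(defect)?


P(B) = Σ P(B|Aᵢ)×P(Aᵢ)
  3/50×13/20 = 39/1000
  1/20×7/20 = 7/400
Sum = 113/2000

P(defect) = 113/2000 ≈ 5.65%


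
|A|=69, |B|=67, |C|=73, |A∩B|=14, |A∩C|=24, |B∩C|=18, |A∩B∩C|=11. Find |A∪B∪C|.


|A∪B∪C| = 69+67+73-14-24-18+11 = 164

|A∪B∪C| = 164


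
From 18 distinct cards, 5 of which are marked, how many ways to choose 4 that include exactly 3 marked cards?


Choose 3 of the 5 marked cards and 1 of the other 13 cards:
C(5,3)×C(13,1) = 10×13 = 130

130


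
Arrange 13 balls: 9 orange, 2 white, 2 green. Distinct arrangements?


13!/(9!×2!×2!) = 4290

4290


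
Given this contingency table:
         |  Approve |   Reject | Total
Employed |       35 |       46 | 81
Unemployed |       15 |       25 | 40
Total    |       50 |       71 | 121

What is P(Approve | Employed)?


P(Approve | Employed) = 35/(35+46) = 35/81

P(Approve|Employed) = 35/81 ≈ 43.21%


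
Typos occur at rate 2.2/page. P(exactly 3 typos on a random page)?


Poisson(λ=2.2): P(X=3) = e^(-λ)×λ^k/k!
= e^(-2.2) × 2.2^3 / 3!
≈ 0.1108031584 × 10.648 / 6 ≈ 0.196639

P(X=3) ≈ 0.196639 ≈ 19.66%


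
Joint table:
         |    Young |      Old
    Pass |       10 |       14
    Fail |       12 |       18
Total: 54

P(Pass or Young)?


P(Pass∨Young) = P(Pass) + P(Young) - P(Pass∧Young)
= (24 + 22 - 10)/54 = 36/54 = 2/3

P = 2/3 ≈ 66.67%


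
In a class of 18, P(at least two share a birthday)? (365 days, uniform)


P(all different) = Π(365-i)/365 for i=0..17
= 0.653089
P(match) = 1 - 0.653089 = 0.346911

P ≈ 0.3469 ≈ 34.69%


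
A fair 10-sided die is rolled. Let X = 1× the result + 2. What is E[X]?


E[die] = (1+10)/2 = 11/2
E[X] = 1×11/2 + 2 = 15/2

E[X] = 15/2


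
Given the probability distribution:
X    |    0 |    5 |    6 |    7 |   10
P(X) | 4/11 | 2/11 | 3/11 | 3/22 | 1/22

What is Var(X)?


E[X] = 87/22
E[X²] = 563/22
Var(X) = E[X²] - (E[X])² = 563/22 - 7569/484 = 4817/484

Var(X) = 4817/484 ≈ 9.9525


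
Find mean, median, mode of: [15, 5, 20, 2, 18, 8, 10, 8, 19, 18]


Sorted: [2, 5, 8, 8, 10, 15, 18, 18, 19, 20]
Mean = 123/10
Median = 25/2
Freq: {15: 1, 5: 1, 20: 1, 2: 1, 18: 2, 8: 2, 10: 1, 19: 1}
Mode: [8, 18]

Mean=123/10, Median=25/2, Mode=[8, 18]


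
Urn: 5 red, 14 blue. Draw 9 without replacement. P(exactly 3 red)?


Hypergeometric: C(5,3)×C(14,6)/C(19,9)
= 10×3003/92378 = 105/323

P(X=3) = 105/323 ≈ 32.51%


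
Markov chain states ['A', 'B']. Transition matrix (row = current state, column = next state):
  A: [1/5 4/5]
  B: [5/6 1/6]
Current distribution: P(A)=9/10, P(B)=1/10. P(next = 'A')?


P(next=A) = Σᵢ P(now=i)×P(i→A)
= 9/10×1/5 + 1/10×5/6
= 9/50 + 1/12 = 79/300

P = 79/300 ≈ 0.2633


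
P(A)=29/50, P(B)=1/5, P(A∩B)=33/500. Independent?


P(A)×P(B) = 29/250
P(A∩B) = 33/500
Not equal → NOT independent

No, not independent


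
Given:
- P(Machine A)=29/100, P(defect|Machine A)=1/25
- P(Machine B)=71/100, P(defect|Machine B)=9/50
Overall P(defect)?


P(B) = Σ P(B|Aᵢ)×P(Aᵢ)
  1/25×29/100 = 29/2500
  9/50×71/100 = 639/5000
Sum = 697/5000

P(defect) = 697/5000 ≈ 13.94%


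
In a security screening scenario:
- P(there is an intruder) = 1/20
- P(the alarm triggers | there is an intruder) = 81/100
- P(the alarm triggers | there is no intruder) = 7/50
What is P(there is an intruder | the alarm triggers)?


Using Bayes' theorem:
P(A|B) = P(B|A)·P(A) / P(B)

P(the alarm triggers) = 81/100 × 1/20 + 7/50 × 19/20
= 81/2000 + 133/1000 = 347/2000

P(there is an intruder|the alarm triggers) = (81/2000) / (347/2000) = 81/347

P(there is an intruder|the alarm triggers) = 81/347 ≈ 23.34%


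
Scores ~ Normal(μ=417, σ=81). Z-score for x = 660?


z = (x - μ)/σ = (660 - 417)/81 = 3.0

z = 3.0


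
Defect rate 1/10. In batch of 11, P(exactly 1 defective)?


Binomial: P(X=1) = C(11,1)×p^1×(1-p)^10
= 11 × 1/10 × 3486784401/10000000000 = 38354628411/100000000000

P(X=1) = 38354628411/100000000000 ≈ 38.35%


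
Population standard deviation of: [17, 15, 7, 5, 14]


Mean = 58/5
  (17-58/5)²=729/25
  (15-58/5)²=289/25
  (7-58/5)²=529/25
  (5-58/5)²=1089/25
  (14-58/5)²=144/25
Σ(x-μ)² = 556/5
σ² = (556/5)/5 = 556/25

σ = √(556/25) ≈ 4.7159


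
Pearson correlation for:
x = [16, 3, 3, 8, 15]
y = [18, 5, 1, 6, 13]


n=5, Σx=45, Σy=43, Σxy=549, Σx²=563, Σy²=555
r = (5×549 - 45×43)/√((5×563 - 45²)(5×555 - 43²))
= 810/√(790×926) = 810/√731540 ≈ 810/855.3011 ≈ 0.9470

r ≈ 0.9470


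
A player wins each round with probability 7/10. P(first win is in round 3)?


Geometric: P(X=3) = (1-p)^(k-1)×p = (3/10)^2×7/10 = 63/1000

P(X=3) = 63/1000 ≈ 6.30%


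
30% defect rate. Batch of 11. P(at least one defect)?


P(all good) = (7/10)^11 = 1977326743/100000000000
P(≥1 defect) = 98022673257/100000000000

P = 98022673257/100000000000 ≈ 98.02%


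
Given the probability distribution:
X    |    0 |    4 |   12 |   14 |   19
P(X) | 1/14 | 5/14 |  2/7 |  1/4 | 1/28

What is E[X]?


E[X] = Σ x·P(X=x)
= (0)×(1/14) + (4)×(5/14) + (12)×(2/7) + (14)×(1/4) + (19)×(1/28)
= 253/28

E[X] = 253/28


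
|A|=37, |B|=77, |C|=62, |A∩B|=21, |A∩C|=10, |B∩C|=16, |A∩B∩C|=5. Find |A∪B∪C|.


|A∪B∪C| = 37+77+62-21-10-16+5 = 134

|A∪B∪C| = 134


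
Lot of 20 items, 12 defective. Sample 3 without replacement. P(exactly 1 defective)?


Hypergeometric: C(12,1)×C(8,2)/C(20,3)
= 12×28/1140 = 28/95

P(X=1) = 28/95 ≈ 29.47%


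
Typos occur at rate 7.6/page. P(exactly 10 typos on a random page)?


Poisson(λ=7.6): P(X=10) = e^(-λ)×λ^k/k!
= e^(-7.6) × 7.6^10 / 10!
≈ 0.0005004514334 × 642888893.234 / 3628800 ≈ 0.088661

P(X=10) ≈ 0.088661 ≈ 8.87%


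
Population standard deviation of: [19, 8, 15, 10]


Mean = 52/4 = 13
  (19-13)²=36
  (8-13)²=25
  (15-13)²=4
  (10-13)²=9
Σ(x-μ)² = 74
σ² = 74/4 = 37/2

σ = √(37/2) ≈ 4.3012


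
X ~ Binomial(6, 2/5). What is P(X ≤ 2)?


P(X ≤ 2) = Σ P(X=i) for i=0..2
P(X=0) = 729/15625
P(X=1) = 2916/15625
P(X=2) = 972/3125
Sum = 1701/3125

P(X ≤ 2) = 1701/3125 ≈ 54.43%


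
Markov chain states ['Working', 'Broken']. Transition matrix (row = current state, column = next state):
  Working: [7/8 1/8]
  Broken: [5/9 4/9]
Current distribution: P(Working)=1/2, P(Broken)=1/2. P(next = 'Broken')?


P(next=Broken) = Σᵢ P(now=i)×P(i→Broken)
= 1/2×1/8 + 1/2×4/9
= 1/16 + 2/9 = 41/144

P = 41/144 ≈ 0.2847


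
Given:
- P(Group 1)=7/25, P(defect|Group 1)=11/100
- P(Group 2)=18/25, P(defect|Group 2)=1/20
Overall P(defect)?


P(B) = Σ P(B|Aᵢ)×P(Aᵢ)
  11/100×7/25 = 77/2500
  1/20×18/25 = 9/250
Sum = 167/2500

P(defect) = 167/2500 ≈ 6.68%


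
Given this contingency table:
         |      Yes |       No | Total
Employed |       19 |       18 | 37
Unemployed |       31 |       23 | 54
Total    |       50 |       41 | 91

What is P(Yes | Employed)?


P(Yes | Employed) = 19/(19+18) = 19/37

P(Yes|Employed) = 19/37 ≈ 51.35%


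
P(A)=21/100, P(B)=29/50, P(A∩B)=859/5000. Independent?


P(A)×P(B) = 609/5000
P(A∩B) = 859/5000
Not equal → NOT independent

No, not independent


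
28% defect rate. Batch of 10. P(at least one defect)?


P(all good) = (18/25)^10 = 3570467226624/95367431640625
P(≥1 defect) = 91796964414001/95367431640625

P = 91796964414001/95367431640625 ≈ 96.26%


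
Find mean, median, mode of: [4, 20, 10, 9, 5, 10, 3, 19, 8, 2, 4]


Sorted: [2, 3, 4, 4, 5, 8, 9, 10, 10, 19, 20]
Mean = 94/11
Median = 8
Freq: {4: 2, 20: 1, 10: 2, 9: 1, 5: 1, 3: 1, 19: 1, 8: 1, 2: 1}
Mode: [4, 10]

Mean=94/11, Median=8, Mode=[4, 10]


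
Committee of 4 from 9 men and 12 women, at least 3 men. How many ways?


Count by #men:
  3M,1W: C(9,3)×C(12,1)=1008
  4M,0W: C(9,4)×C(12,0)=126
Total = 1134

1134


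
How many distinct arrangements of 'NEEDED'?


Letters: 6, freq: {'N': 1, 'E': 3, 'D': 2}
6!/(1!×3!×2!) = 720/12 = 60

60


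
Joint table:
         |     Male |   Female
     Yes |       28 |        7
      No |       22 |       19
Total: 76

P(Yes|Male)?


P(Yes|Male) = 28/(28+22) = 28/50 = 14/25

P = 14/25 ≈ 56.00%


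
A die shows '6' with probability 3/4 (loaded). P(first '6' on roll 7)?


Geometric: P(X=7) = (1-p)^(k-1)×p = (1/4)^6×3/4 = 3/16384

P(X=7) = 3/16384 ≈ 0.02%


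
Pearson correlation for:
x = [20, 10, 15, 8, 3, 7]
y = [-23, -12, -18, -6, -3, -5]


n=6, Σx=63, Σy=-67, Σxy=-942, Σx²=847, Σy²=1067
r = (6×(-942) - 63×(-67))/√((6×847 - 63²)(6×1067 - (-67)²))
= -1431/√(1113×1913) = -1431/√2129169 ≈ -1431/1459.1672 ≈ -0.9807

r ≈ -0.9807


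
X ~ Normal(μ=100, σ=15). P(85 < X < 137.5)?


z₁=(85-100)/15=-1.0, z₂=(137.5-100)/15=2.5
P = Φ(2.5) - Φ(-1.0) = 0.993790 - 0.158655 = 0.835135 ≈ 0.8351

P(85 < X < 137.5) ≈ 0.8351


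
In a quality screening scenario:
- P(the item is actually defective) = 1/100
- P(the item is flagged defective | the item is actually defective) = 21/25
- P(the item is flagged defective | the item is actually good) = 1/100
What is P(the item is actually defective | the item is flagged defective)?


Using Bayes' theorem:
P(A|B) = P(B|A)·P(A) / P(B)

P(the item is flagged defective) = 21/25 × 1/100 + 1/100 × 99/100
= 21/2500 + 99/10000 = 183/10000

P(the item is actually defective|the item is flagged defective) = (21/2500) / (183/10000) = 28/61

P(the item is actually defective|the item is flagged defective) = 28/61 ≈ 45.90%


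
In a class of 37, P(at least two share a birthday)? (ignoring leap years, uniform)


P(all different) = Π(365-i)/365 for i=0..36
= 0.151266
P(match) = 1 - 0.151266 = 0.848734

P ≈ 0.8487 ≈ 84.87%


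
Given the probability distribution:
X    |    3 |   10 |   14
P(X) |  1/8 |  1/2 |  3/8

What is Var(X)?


E[X] = 85/8
E[X²] = 997/8
Var(X) = E[X²] - (E[X])² = 997/8 - 7225/64 = 751/64

Var(X) = 751/64 ≈ 11.7344


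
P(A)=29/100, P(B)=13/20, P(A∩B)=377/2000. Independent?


P(A)×P(B) = 377/2000
P(A∩B) = 377/2000
Equal ✓ → Independent

Yes, independent


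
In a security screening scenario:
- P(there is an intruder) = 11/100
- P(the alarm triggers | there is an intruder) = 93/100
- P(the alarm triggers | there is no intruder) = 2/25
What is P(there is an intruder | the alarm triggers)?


Using Bayes' theorem:
P(A|B) = P(B|A)·P(A) / P(B)

P(the alarm triggers) = 93/100 × 11/100 + 2/25 × 89/100
= 1023/10000 + 89/1250 = 347/2000

P(there is an intruder|the alarm triggers) = (1023/10000) / (347/2000) = 1023/1735

P(there is an intruder|the alarm triggers) = 1023/1735 ≈ 58.96%


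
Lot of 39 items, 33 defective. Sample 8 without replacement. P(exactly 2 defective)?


Hypergeometric: C(33,2)×C(6,6)/C(39,8)
= 528×1/61523748 = 4/466089

P(X=2) = 4/466089 ≈ 0.00%


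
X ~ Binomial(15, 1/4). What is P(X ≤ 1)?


P(X ≤ 1) = Σ P(X=i) for i=0..1
P(X=0) = 14348907/1073741824
P(X=1) = 71744535/1073741824
Sum = 43046721/536870912

P(X ≤ 1) = 43046721/536870912 ≈ 8.02%


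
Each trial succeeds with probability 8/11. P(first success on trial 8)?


Geometric: P(X=8) = (1-p)^(k-1)×p = (3/11)^7×8/11 = 17496/214358881

P(X=8) = 17496/214358881 ≈ 0.01%


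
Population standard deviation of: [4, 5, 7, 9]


Mean = 25/4
  (4-25/4)²=81/16
  (5-25/4)²=25/16
  (7-25/4)²=9/16
  (9-25/4)²=121/16
Σ(x-μ)² = 59/4
σ² = (59/4)/4 = 59/16

σ = √(59/16) ≈ 1.9203


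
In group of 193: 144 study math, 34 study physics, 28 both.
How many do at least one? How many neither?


|A∪B| = 144+34-28 = 150
Neither = 193-150 = 43

At least one: 150; Neither: 43


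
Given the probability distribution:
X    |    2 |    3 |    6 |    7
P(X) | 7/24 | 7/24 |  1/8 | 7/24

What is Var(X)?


E[X] = 17/4
E[X²] = 271/12
Var(X) = E[X²] - (E[X])² = 271/12 - 289/16 = 217/48

Var(X) = 217/48 ≈ 4.5208


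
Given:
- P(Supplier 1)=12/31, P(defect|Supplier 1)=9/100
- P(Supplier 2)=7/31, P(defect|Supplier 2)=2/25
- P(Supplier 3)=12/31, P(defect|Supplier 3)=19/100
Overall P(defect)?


P(B) = Σ P(B|Aᵢ)×P(Aᵢ)
  9/100×12/31 = 27/775
  2/25×7/31 = 14/775
  19/100×12/31 = 57/775
Sum = 98/775

P(defect) = 98/775 ≈ 12.65%


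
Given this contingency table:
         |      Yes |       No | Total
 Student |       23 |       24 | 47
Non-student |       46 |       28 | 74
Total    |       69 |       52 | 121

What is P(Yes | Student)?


P(Yes | Student) = 23/(23+24) = 23/47

P(Yes|Student) = 23/47 ≈ 48.94%


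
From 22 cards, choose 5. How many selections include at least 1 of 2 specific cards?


Complement: C(22,5) - C(20,5) = 26334 - 15504 = 10830

10830


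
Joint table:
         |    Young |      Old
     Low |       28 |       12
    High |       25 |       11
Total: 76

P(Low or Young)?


P(Low∨Young) = P(Low) + P(Young) - P(Low∧Young)
= (40 + 53 - 28)/76 = 65/76

P = 65/76 ≈ 85.53%


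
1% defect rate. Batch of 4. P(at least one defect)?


P(all good) = (99/100)^4 = 96059601/100000000
P(≥1 defect) = 3940399/100000000

P = 3940399/100000000 ≈ 3.94%


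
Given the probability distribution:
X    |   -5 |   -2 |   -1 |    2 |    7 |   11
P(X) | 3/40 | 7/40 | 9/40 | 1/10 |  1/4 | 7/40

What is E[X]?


E[X] = Σ x·P(X=x)
= (-5)×(3/40) + (-2)×(7/40) + (-1)×(9/40) + (2)×(1/10) + (7)×(1/4) + (11)×(7/40)
= 117/40

E[X] = 117/40


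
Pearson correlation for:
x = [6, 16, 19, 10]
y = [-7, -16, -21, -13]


n=4, Σx=51, Σy=-57, Σxy=-827, Σx²=753, Σy²=915
r = (4×(-827) - 51×(-57))/√((4×753 - 51²)(4×915 - (-57)²))
= -401/√(411×411) = -401/√168921 ≈ -401/411.0000 ≈ -0.9757

r ≈ -0.9757


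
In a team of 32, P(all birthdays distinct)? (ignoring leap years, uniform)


P(all different) = Π(365-i)/365 for i=0..31
= (365/365)×(364/365)×...×(334/365)
= 0.246652

P ≈ 0.2467 ≈ 24.67%


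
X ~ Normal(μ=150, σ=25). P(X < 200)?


z = (200-150)/25 = 2.0
P(Z < 2.0) = 0.9772

P(X < 200) ≈ 0.9772


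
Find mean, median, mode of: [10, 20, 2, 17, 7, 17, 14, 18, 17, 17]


Sorted: [2, 7, 10, 14, 17, 17, 17, 17, 18, 20]
Mean = 139/10
Median = 17
Freq: {10: 1, 20: 1, 2: 1, 17: 4, 7: 1, 14: 1, 18: 1}
Mode: [17]

Mean=139/10, Median=17, Mode=17


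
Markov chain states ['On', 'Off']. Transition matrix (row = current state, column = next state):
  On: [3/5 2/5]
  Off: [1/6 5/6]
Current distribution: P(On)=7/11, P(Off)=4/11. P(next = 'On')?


P(next=On) = Σᵢ P(now=i)×P(i→On)
= 7/11×3/5 + 4/11×1/6
= 21/55 + 2/33 = 73/165

P = 73/165 ≈ 0.4424


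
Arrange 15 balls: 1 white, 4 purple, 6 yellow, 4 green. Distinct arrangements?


15!/(1!×4!×6!×4!) = 3153150

3153150


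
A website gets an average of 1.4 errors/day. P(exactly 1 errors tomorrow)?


Poisson(λ=1.4): P(X=1) = e^(-λ)×λ^k/k!
= e^(-1.4) × 1.4^1 / 1!
≈ 0.2465969639 × 1.4 / 1 ≈ 0.345236

P(X=1) ≈ 0.345236 ≈ 34.52%


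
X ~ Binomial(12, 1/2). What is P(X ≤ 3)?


P(X ≤ 3) = Σ P(X=i) for i=0..3
P(X=0) = 1/4096
P(X=1) = 3/1024
P(X=2) = 33/2048
P(X=3) = 55/1024
Sum = 299/4096

P(X ≤ 3) = 299/4096 ≈ 7.30%


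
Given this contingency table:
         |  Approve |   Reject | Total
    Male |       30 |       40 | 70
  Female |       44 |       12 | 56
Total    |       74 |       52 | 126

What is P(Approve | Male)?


P(Approve | Male) = 30/(30+40) = 30/70 = 3/7

P(Approve|Male) = 3/7 ≈ 42.86%


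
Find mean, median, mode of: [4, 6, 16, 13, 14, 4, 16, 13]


Sorted: [4, 4, 6, 13, 13, 14, 16, 16]
Mean = 86/8 = 43/4
Median = 13
Freq: {4: 2, 6: 1, 16: 2, 13: 2, 14: 1}
Mode: [4, 13, 16]

Mean=43/4, Median=13, Mode=[4, 13, 16]


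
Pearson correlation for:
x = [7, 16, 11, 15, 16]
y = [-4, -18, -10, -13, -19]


n=5, Σx=65, Σy=-64, Σxy=-925, Σx²=907, Σy²=970
r = (5×(-925) - 65×(-64))/√((5×907 - 65²)(5×970 - (-64)²))
= -465/√(310×754) = -465/√233740 ≈ -465/483.4666 ≈ -0.9618

r ≈ -0.9618


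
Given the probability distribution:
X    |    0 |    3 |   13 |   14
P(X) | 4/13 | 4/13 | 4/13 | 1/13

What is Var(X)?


E[X] = 6
E[X²] = 908/13
Var(X) = E[X²] - (E[X])² = 908/13 - 36 = 440/13

Var(X) = 440/13 ≈ 33.8462


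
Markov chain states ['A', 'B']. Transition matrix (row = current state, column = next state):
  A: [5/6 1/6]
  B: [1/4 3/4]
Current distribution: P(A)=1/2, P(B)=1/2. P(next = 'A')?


P(next=A) = Σᵢ P(now=i)×P(i→A)
= 1/2×5/6 + 1/2×1/4
= 5/12 + 1/8 = 13/24

P = 13/24 ≈ 0.5417


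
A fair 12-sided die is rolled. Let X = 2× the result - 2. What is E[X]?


E[die] = (1+12)/2 = 13/2
E[X] = 2×13/2 - 2 = 11

E[X] = 11


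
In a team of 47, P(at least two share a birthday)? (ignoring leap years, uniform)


P(all different) = Π(365-i)/365 for i=0..46
= 0.045226
P(match) = 1 - 0.045226 = 0.954774

P ≈ 0.9548 ≈ 95.48%


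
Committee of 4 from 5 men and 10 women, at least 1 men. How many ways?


Count by #men:
  1M,3W: C(5,1)×C(10,3)=600
  2M,2W: C(5,2)×C(10,2)=450
  3M,1W: C(5,3)×C(10,1)=100
  4M,0W: C(5,4)×C(10,0)=5
Total = 1155

1155


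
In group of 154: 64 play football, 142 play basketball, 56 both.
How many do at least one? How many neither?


|A∪B| = 64+142-56 = 150
Neither = 154-150 = 4

At least one: 150; Neither: 4


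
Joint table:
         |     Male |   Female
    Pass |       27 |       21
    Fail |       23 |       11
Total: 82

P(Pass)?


P(Pass) = (27+21)/82 = 48/82 = 24/41

P(Pass) = 24/41 ≈ 58.54%


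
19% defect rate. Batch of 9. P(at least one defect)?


P(all good) = (81/100)^9 = 150094635296999121/1000000000000000000
P(≥1 defect) = 849905364703000879/1000000000000000000

P = 849905364703000879/1000000000000000000 ≈ 84.99%


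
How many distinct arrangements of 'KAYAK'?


Letters: 5, freq: {'K': 2, 'A': 2, 'Y': 1}
5!/(2!×2!×1!) = 120/4 = 30

30


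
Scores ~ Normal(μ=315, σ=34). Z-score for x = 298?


z = (x - μ)/σ = (298 - 315)/34 = -0.5

z = -0.5


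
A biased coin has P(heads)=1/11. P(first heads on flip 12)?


Geometric: P(X=12) = (1-p)^(k-1)×p = (10/11)^11×1/11 = 100000000000/3138428376721

P(X=12) = 100000000000/3138428376721 ≈ 3.19%


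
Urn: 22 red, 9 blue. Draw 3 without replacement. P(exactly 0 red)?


Hypergeometric: C(22,0)×C(9,3)/C(31,3)
= 1×84/4495 = 84/4495

P(X=0) = 84/4495 ≈ 1.87%


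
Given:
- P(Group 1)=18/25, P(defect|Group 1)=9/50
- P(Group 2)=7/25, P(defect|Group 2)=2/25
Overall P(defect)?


P(B) = Σ P(B|Aᵢ)×P(Aᵢ)
  9/50×18/25 = 81/625
  2/25×7/25 = 14/625
Sum = 19/125

P(defect) = 19/125 ≈ 15.20%


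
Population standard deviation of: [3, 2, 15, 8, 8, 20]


Mean = 56/6 = 28/3
  (3-28/3)²=361/9
  (2-28/3)²=484/9
  (15-28/3)²=289/9
  (8-28/3)²=16/9
  (8-28/3)²=16/9
  (20-28/3)²=1024/9
Σ(x-μ)² = 730/3
σ² = (730/3)/6 = 365/9

σ = √(365/9) ≈ 6.3683


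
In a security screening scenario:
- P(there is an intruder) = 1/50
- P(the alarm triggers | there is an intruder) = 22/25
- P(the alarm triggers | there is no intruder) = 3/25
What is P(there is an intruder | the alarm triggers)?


Using Bayes' theorem:
P(A|B) = P(B|A)·P(A) / P(B)

P(the alarm triggers) = 22/25 × 1/50 + 3/25 × 49/50
= 11/625 + 147/1250 = 169/1250

P(there is an intruder|the alarm triggers) = (11/625) / (169/1250) = 22/169

P(there is an intruder|the alarm triggers) = 22/169 ≈ 13.02%


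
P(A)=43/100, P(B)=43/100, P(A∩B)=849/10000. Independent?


P(A)×P(B) = 1849/10000
P(A∩B) = 849/10000
Not equal → NOT independent

No, not independent


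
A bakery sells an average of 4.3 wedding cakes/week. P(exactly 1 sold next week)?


Poisson(λ=4.3): P(X=1) = e^(-λ)×λ^k/k!
= e^(-4.3) × 4.3^1 / 1!
≈ 0.01356855901 × 4.3 / 1 ≈ 0.058345

P(X=1) ≈ 0.058345 ≈ 5.83%


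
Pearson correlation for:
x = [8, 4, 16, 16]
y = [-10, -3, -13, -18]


n=4, Σx=44, Σy=-44, Σxy=-588, Σx²=592, Σy²=602
r = (4×(-588) - 44×(-44))/√((4×592 - 44²)(4×602 - (-44)²))
= -416/√(432×472) = -416/√203904 ≈ -416/451.5573 ≈ -0.9213

r ≈ -0.9213


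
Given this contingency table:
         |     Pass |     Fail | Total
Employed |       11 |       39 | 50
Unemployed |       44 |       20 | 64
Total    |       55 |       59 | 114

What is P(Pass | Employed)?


P(Pass | Employed) = 11/(11+39) = 11/50

P(Pass|Employed) = 11/50 ≈ 22.00%


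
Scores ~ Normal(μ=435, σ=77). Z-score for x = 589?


z = (x - μ)/σ = (589 - 435)/77 = 2.0

z = 2.0


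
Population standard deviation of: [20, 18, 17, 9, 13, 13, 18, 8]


Mean = 116/8 = 29/2
  (20-29/2)²=121/4
  (18-29/2)²=49/4
  (17-29/2)²=25/4
  (9-29/2)²=121/4
  (13-29/2)²=9/4
  (13-29/2)²=9/4
  (18-29/2)²=49/4
  (8-29/2)²=169/4
Σ(x-μ)² = 138
σ² = 138/8 = 69/4

σ = √(69/4) ≈ 4.1533


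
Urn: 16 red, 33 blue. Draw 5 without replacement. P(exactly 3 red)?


Hypergeometric: C(16,3)×C(33,2)/C(49,5)
= 560×528/1906884 = 3520/22701

P(X=3) = 3520/22701 ≈ 15.51%


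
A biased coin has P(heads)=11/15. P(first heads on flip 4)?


Geometric: P(X=4) = (1-p)^(k-1)×p = (4/15)^3×11/15 = 704/50625

P(X=4) = 704/50625 ≈ 1.39%


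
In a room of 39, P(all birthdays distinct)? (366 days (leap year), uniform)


P(all different) = Π(366-i)/366 for i=0..38
= (366/366)×(365/366)×...×(328/366)
= 0.122510

P ≈ 0.1225 ≈ 12.25%


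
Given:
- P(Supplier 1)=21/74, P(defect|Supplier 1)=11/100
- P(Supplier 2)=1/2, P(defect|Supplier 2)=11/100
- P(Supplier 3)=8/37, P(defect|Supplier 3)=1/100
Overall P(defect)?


P(B) = Σ P(B|Aᵢ)×P(Aᵢ)
  11/100×21/74 = 231/7400
  11/100×1/2 = 11/200
  1/100×8/37 = 2/925
Sum = 327/3700

P(defect) = 327/3700 ≈ 8.84%


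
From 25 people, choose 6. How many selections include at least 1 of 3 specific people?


Complement: C(25,6) - C(22,6) = 177100 - 74613 = 102487

102487


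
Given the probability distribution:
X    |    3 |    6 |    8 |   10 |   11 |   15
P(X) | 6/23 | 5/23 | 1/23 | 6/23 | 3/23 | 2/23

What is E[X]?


E[X] = Σ x·P(X=x)
= (3)×(6/23) + (6)×(5/23) + (8)×(1/23) + (10)×(6/23) + (11)×(3/23) + (15)×(2/23)
= 179/23

E[X] = 179/23


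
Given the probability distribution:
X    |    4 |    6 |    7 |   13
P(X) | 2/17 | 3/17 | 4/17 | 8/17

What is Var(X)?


E[X] = 158/17
E[X²] = 1688/17
Var(X) = E[X²] - (E[X])² = 1688/17 - 24964/289 = 3732/289

Var(X) = 3732/289 ≈ 12.9135


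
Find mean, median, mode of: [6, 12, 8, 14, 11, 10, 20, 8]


Sorted: [6, 8, 8, 10, 11, 12, 14, 20]
Mean = 89/8
Median = 21/2
Freq: {6: 1, 12: 1, 8: 2, 14: 1, 11: 1, 10: 1, 20: 1}
Mode: [8]

Mean=89/8, Median=21/2, Mode=8


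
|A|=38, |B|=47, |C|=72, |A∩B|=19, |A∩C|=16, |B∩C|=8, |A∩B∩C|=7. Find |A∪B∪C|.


|A∪B∪C| = 38+47+72-19-16-8+7 = 121

|A∪B∪C| = 121


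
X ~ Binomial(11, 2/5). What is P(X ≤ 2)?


P(X ≤ 2) = Σ P(X=i) for i=0..2
P(X=0) = 177147/48828125
P(X=1) = 1299078/48828125
P(X=2) = 866052/9765625
Sum = 1161297/9765625

P(X ≤ 2) = 1161297/9765625 ≈ 11.89%


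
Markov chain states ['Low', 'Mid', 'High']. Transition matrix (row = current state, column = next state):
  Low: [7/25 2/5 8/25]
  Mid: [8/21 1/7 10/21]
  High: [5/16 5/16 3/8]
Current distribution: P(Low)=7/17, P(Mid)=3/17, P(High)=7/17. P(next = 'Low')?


P(next=Low) = Σᵢ P(now=i)×P(i→Low)
= 7/17×7/25 + 3/17×8/21 + 7/17×5/16
= 49/425 + 8/119 + 35/272 = 14813/47600

P = 14813/47600 ≈ 0.3112


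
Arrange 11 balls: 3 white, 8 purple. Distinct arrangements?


11!/(3!×8!) = 165

165


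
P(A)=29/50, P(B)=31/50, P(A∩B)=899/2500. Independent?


P(A)×P(B) = 899/2500
P(A∩B) = 899/2500
Equal ✓ → Independent

Yes, independent


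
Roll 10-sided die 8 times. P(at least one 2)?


P(no 2)^8 = (9/10)^8 = 43046721/100000000
P(≥1) = 1 - 43046721/100000000 = 56953279/100000000

P = 56953279/100000000 ≈ 56.95%


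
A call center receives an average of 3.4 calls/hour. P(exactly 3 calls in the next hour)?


Poisson(λ=3.4): P(X=3) = e^(-λ)×λ^k/k!
= e^(-3.4) × 3.4^3 / 3!
≈ 0.03337326996 × 39.304 / 6 ≈ 0.218617

P(X=3) ≈ 0.218617 ≈ 21.86%


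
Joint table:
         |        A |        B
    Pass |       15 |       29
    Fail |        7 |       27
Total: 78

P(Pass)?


P(Pass) = (15+29)/78 = 44/78 = 22/39

P(Pass) = 22/39 ≈ 56.41%


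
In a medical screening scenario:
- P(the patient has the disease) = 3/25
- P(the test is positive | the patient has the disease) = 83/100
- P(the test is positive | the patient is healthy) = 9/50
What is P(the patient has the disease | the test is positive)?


Using Bayes' theorem:
P(A|B) = P(B|A)·P(A) / P(B)

P(the test is positive) = 83/100 × 3/25 + 9/50 × 22/25
= 249/2500 + 99/625 = 129/500

P(the patient has the disease|the test is positive) = (249/2500) / (129/500) = 83/215

P(the patient has the disease|the test is positive) = 83/215 ≈ 38.60%


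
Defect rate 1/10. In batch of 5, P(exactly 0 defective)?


Binomial: P(X=0) = C(5,0)×p^0×(1-p)^5
= 1 × 1 × 59049/100000 = 59049/100000

P(X=0) = 59049/100000 ≈ 59.05%


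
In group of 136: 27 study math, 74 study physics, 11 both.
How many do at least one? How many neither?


|A∪B| = 27+74-11 = 90
Neither = 136-90 = 46

At least one: 90; Neither: 46


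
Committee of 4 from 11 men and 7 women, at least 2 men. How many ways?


Count by #men:
  2M,2W: C(11,2)×C(7,2)=1155
  3M,1W: C(11,3)×C(7,1)=1155
  4M,0W: C(11,4)×C(7,0)=330
Total = 2640

2640


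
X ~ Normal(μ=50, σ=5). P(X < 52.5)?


z = (52.5-50)/5 = 0.5
P(Z < 0.5) = 0.6915

P(X < 52.5) ≈ 0.6915


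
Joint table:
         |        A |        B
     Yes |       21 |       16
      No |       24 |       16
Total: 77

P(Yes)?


P(Yes) = (21+16)/77 = 37/77

P(Yes) = 37/77 ≈ 48.05%


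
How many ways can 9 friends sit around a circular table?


Circular arrangements of 9 distinct objects: fix one position to break rotational symmetry.
(n-1)! = 8! = 40320

40320


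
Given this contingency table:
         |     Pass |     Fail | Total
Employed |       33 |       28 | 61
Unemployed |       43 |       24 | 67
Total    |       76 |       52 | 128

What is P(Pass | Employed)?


P(Pass | Employed) = 33/(33+28) = 33/61

P(Pass|Employed) = 33/61 ≈ 54.10%


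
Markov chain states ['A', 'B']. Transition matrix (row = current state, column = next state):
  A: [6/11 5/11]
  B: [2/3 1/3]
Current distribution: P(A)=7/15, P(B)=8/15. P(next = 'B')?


P(next=B) = Σᵢ P(now=i)×P(i→B)
= 7/15×5/11 + 8/15×1/3
= 7/33 + 8/45 = 193/495

P = 193/495 ≈ 0.3899


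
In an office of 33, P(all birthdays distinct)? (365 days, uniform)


P(all different) = Π(365-i)/365 for i=0..32
= (365/365)×(364/365)×...×(333/365)
= 0.225028

P ≈ 0.2250 ≈ 22.50%


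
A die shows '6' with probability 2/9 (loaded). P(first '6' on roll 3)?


Geometric: P(X=3) = (1-p)^(k-1)×p = (7/9)^2×2/9 = 98/729

P(X=3) = 98/729 ≈ 13.44%


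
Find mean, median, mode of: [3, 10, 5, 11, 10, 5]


Sorted: [3, 5, 5, 10, 10, 11]
Mean = 44/6 = 22/3
Median = 15/2
Freq: {3: 1, 10: 2, 5: 2, 11: 1}
Mode: [5, 10]

Mean=22/3, Median=15/2, Mode=[5, 10]


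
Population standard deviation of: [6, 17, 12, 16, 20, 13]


Mean = 84/6 = 14
  (6-14)²=64
  (17-14)²=9
  (12-14)²=4
  (16-14)²=4
  (20-14)²=36
  (13-14)²=1
Σ(x-μ)² = 118
σ² = 118/6 = 59/3

σ = √(59/3) ≈ 4.4347


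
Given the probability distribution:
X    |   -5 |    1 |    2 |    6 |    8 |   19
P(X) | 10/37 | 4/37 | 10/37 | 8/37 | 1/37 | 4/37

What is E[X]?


E[X] = Σ x·P(X=x)
= (-5)×(10/37) + (1)×(4/37) + (2)×(10/37) + (6)×(8/37) + (8)×(1/37) + (19)×(4/37)
= 106/37

E[X] = 106/37


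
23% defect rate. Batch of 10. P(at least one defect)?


P(all good) = (77/100)^10 = 7326680472586200649/100000000000000000000
P(≥1 defect) = 92673319527413799351/100000000000000000000

P = 92673319527413799351/100000000000000000000 ≈ 92.67%


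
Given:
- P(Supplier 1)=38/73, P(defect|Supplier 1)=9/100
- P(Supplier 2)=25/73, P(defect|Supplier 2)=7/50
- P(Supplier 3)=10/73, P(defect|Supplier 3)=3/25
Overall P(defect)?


P(B) = Σ P(B|Aᵢ)×P(Aᵢ)
  9/100×38/73 = 171/3650
  7/50×25/73 = 7/146
  3/25×10/73 = 6/365
Sum = 203/1825

P(defect) = 203/1825 ≈ 11.12%


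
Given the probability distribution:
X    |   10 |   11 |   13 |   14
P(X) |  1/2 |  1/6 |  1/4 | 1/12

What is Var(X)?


E[X] = 45/4
E[X²] = 515/4
Var(X) = E[X²] - (E[X])² = 515/4 - 2025/16 = 35/16

Var(X) = 35/16 ≈ 2.1875


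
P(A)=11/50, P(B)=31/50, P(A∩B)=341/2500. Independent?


P(A)×P(B) = 341/2500
P(A∩B) = 341/2500
Equal ✓ → Independent

Yes, independent


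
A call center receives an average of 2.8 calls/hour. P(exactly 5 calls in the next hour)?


Poisson(λ=2.8): P(X=5) = e^(-λ)×λ^k/k!
= e^(-2.8) × 2.8^5 / 5!
≈ 0.06081006263 × 172.10368 / 120 ≈ 0.087214

P(X=5) ≈ 0.087214 ≈ 8.72%


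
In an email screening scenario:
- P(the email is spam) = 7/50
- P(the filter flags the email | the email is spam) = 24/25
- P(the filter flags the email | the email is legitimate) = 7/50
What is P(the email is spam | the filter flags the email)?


Using Bayes' theorem:
P(A|B) = P(B|A)·P(A) / P(B)

P(the filter flags the email) = 24/25 × 7/50 + 7/50 × 43/50
= 84/625 + 301/2500 = 637/2500

P(the email is spam|the filter flags the email) = (84/625) / (637/2500) = 48/91

P(the email is spam|the filter flags the email) = 48/91 ≈ 52.75%


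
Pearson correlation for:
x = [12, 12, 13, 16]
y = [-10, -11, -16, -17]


n=4, Σx=53, Σy=-54, Σxy=-732, Σx²=713, Σy²=766
r = (4×(-732) - 53×(-54))/√((4×713 - 53²)(4×766 - (-54)²))
= -66/√(43×148) = -66/√6364 ≈ -66/79.7747 ≈ -0.8273

r ≈ -0.8273


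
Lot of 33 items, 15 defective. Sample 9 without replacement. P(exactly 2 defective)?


Hypergeometric: C(15,2)×C(18,7)/C(33,9)
= 105×31824/38567100 = 4284/49445

P(X=2) = 4284/49445 ≈ 8.66%


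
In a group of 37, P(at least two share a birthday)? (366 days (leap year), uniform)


P(all different) = Π(366-i)/366 for i=0..36
= 0.152077
P(match) = 1 - 0.152077 = 0.847923

P ≈ 0.8479 ≈ 84.79%


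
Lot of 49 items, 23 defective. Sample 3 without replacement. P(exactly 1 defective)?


Hypergeometric: C(23,1)×C(26,2)/C(49,3)
= 23×325/18424 = 7475/18424

P(X=1) = 7475/18424 ≈ 40.57%


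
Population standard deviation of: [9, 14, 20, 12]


Mean = 55/4
  (9-55/4)²=361/16
  (14-55/4)²=1/16
  (20-55/4)²=625/16
  (12-55/4)²=49/16
Σ(x-μ)² = 259/4
σ² = (259/4)/4 = 259/16

σ = √(259/16) ≈ 4.0234


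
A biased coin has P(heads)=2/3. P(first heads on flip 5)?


Geometric: P(X=5) = (1-p)^(k-1)×p = (1/3)^4×2/3 = 2/243

P(X=5) = 2/243 ≈ 0.82%


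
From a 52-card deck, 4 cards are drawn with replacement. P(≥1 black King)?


P(not a black King) = 50/52 = 25/26
P(none in 4 draws) = (25/26)^4 = 390625/456976
P(≥1 black King) = 1 - 390625/456976 = 66351/456976

P = 66351/456976 ≈ 14.52%


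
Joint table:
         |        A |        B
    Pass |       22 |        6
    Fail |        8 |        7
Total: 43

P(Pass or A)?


P(Pass∨A) = P(Pass) + P(A) - P(Pass∧A)
= (28 + 30 - 22)/43 = 36/43

P = 36/43 ≈ 83.72%


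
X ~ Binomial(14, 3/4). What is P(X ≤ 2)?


P(X ≤ 2) = Σ P(X=i) for i=0..2
P(X=0) = 1/268435456
P(X=1) = 21/134217728
P(X=2) = 819/268435456
Sum = 431/134217728

P(X ≤ 2) = 431/134217728 ≈ 0.00%


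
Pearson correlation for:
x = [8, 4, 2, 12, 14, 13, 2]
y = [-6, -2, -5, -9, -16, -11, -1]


n=7, Σx=55, Σy=-50, Σxy=-543, Σx²=597, Σy²=524
r = (7×(-543) - 55×(-50))/√((7×597 - 55²)(7×524 - (-50)²))
= -1051/√(1154×1168) = -1051/√1347872 ≈ -1051/1160.9789 ≈ -0.9053

r ≈ -0.9053


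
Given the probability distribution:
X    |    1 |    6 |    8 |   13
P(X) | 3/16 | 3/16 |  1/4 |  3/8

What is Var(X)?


E[X] = 131/16
E[X²] = 1381/16
Var(X) = E[X²] - (E[X])² = 1381/16 - 17161/256 = 4935/256

Var(X) = 4935/256 ≈ 19.2773


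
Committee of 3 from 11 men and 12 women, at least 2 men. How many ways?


Count by #men:
  2M,1W: C(11,2)×C(12,1)=660
  3M,0W: C(11,3)×C(12,0)=165
Total = 825

825


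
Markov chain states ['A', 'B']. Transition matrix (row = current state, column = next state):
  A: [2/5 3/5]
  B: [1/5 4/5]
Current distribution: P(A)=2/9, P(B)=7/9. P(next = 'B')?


P(next=B) = Σᵢ P(now=i)×P(i→B)
= 2/9×3/5 + 7/9×4/5
= 2/15 + 28/45 = 34/45

P = 34/45 ≈ 0.7556


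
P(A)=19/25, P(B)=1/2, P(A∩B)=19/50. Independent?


P(A)×P(B) = 19/50
P(A∩B) = 19/50
Equal ✓ → Independent

Yes, independent


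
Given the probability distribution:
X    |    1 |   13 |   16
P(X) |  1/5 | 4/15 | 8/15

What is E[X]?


E[X] = Σ x·P(X=x)
= (1)×(1/5) + (13)×(4/15) + (16)×(8/15)
= 61/5

E[X] = 61/5


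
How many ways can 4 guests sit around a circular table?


Circular arrangements of 4 distinct objects: fix one position to break rotational symmetry.
(n-1)! = 3! = 6

6


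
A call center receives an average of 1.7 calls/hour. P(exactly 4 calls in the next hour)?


Poisson(λ=1.7): P(X=4) = e^(-λ)×λ^k/k!
= e^(-1.7) × 1.7^4 / 4!
≈ 0.1826835241 × 8.3521 / 24 ≈ 0.063575

P(X=4) ≈ 0.063575 ≈ 6.36%


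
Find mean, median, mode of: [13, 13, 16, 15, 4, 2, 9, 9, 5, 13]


Sorted: [2, 4, 5, 9, 9, 13, 13, 13, 15, 16]
Mean = 99/10
Median = 11
Freq: {13: 3, 16: 1, 15: 1, 4: 1, 2: 1, 9: 2, 5: 1}
Mode: [13]

Mean=99/10, Median=11, Mode=13


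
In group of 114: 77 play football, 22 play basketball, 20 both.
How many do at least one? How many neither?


|A∪B| = 77+22-20 = 79
Neither = 114-79 = 35

At least one: 79; Neither: 35


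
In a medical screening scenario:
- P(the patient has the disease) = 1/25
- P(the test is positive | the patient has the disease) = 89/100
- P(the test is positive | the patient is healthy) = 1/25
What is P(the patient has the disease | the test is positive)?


Using Bayes' theorem:
P(A|B) = P(B|A)·P(A) / P(B)

P(the test is positive) = 89/100 × 1/25 + 1/25 × 24/25
= 89/2500 + 24/625 = 37/500

P(the patient has the disease|the test is positive) = (89/2500) / (37/500) = 89/185

P(the patient has the disease|the test is positive) = 89/185 ≈ 48.11%


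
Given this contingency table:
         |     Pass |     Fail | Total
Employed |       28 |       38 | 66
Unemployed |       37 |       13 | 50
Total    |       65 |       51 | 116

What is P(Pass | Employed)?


P(Pass | Employed) = 28/(28+38) = 28/66 = 14/33

P(Pass|Employed) = 14/33 ≈ 42.42%


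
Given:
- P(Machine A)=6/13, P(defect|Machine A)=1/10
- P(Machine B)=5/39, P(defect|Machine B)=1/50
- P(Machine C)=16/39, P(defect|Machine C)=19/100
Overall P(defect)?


P(B) = Σ P(B|Aᵢ)×P(Aᵢ)
  1/10×6/13 = 3/65
  1/50×5/39 = 1/390
  19/100×16/39 = 76/975
Sum = 19/150

P(defect) = 19/150 ≈ 12.67%


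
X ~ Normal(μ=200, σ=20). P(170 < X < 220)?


z₁=(170-200)/20=-1.5, z₂=(220-200)/20=1.0
P = Φ(1.0) - Φ(-1.5) = 0.841345 - 0.066807 = 0.774538 ≈ 0.7745

P(170 < X < 220) ≈ 0.7745


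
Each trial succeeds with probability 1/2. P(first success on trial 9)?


Geometric: P(X=9) = (1-p)^(k-1)×p = (1/2)^8×1/2 = 1/512

P(X=9) = 1/512 ≈ 0.20%


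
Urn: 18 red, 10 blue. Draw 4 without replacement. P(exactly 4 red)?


Hypergeometric: C(18,4)×C(10,0)/C(28,4)
= 3060×1/20475 = 68/455

P(X=4) = 68/455 ≈ 14.95%


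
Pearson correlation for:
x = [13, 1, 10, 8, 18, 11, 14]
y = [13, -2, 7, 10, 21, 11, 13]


n=7, Σx=75, Σy=73, Σxy=998, Σx²=975, Σy²=1053
r = (7×998 - 75×73)/√((7×975 - 75²)(7×1053 - 73²))
= 1511/√(1200×2042) = 1511/√2450400 ≈ 1511/1565.3754 ≈ 0.9653

r ≈ 0.9653


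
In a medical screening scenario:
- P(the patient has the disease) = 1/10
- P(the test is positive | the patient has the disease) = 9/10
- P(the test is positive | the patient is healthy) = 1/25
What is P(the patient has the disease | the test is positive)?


Using Bayes' theorem:
P(A|B) = P(B|A)·P(A) / P(B)

P(the test is positive) = 9/10 × 1/10 + 1/25 × 9/10
= 9/100 + 9/250 = 63/500

P(the patient has the disease|the test is positive) = (9/100) / (63/500) = 5/7

P(the patient has the disease|the test is positive) = 5/7 ≈ 71.43%


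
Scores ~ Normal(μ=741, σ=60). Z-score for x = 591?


z = (x - μ)/σ = (591 - 741)/60 = -2.5

z = -2.5


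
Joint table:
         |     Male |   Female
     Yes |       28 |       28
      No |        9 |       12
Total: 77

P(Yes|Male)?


P(Yes|Male) = 28/(28+9) = 28/37

P = 28/37 ≈ 75.68%


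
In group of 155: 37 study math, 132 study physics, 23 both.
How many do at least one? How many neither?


|A∪B| = 37+132-23 = 146
Neither = 155-146 = 9

At least one: 146; Neither: 9
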